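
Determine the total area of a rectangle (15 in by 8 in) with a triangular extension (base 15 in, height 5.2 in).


Composite shape: rectangle + triangle
Rectangle area = 15 * 8 = 120
Triangle area = 0.5 * 15 * 5.2 = 39
Total = 120 + 39
Total = 159
159 in^2


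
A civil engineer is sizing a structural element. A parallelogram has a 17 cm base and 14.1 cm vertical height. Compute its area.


Shape: parallelogram
Base b = 17 cm, Height h = 14.1 cm
Formula: A = b * h
A = 17 * 14.1
A = 239.7
239.7 cm^2


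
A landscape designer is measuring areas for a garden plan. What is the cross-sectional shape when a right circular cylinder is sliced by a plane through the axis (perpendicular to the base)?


Solid: right circular cylinder
Cutting plane: through the axis (perpendicular to the base)
Visualize the intersection of the plane with the solid's surface.
The boundary of the cut region is a rectangle.
rectangle


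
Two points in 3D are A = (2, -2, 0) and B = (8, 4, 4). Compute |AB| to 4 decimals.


3D distance between two points
P1 = (2, -2, 0), P2 = (8, 4, 4)
Formula: d = sqrt((x2-x1)^2 + (y2-y1)^2 + (z2-z1)^2)
dx = 8 - 2 = 6
dy = 4 - -2 = 6
dz = 4 - 0 = 4
dx^2 + dy^2 + dz^2 = 36 + 36 + 16 = 88
d = sqrt(88)
d = 9.3808
9.3808 units


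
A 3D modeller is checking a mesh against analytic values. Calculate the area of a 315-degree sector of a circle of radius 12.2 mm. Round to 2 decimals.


Shape: circular sector
Radius r = 12.2 mm, Angle = 315 degrees
Formula: A = (angle/360) * pi * r^2
r^2 = 148.84
Fraction of circle = 315/360
A = (315/360) * pi * 148.84
A = 130.235 * pi
A = 409.15
409.15 mm^2


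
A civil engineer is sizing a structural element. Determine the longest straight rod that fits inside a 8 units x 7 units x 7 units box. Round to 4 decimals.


Shape: rectangular box (space diagonal)
l = 8 units, w = 7 units, h = 7 units
Visualize: the diagonal of the base, then a right triangle with that diagonal and the height.
Formula: d = sqrt(l^2 + w^2 + h^2)
l^2 + w^2 + h^2 = 64 + 49 + 49 = 162
d = sqrt(162)
d = 12.7279
12.7279 units


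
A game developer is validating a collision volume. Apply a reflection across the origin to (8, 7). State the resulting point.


Transformation: reflection
Original point: (8, 7)
Rule for reflection through the origin: (x, y) -> (-x, -y)
Apply: (8, 7) -> (-8, -7)
(-8, -7)


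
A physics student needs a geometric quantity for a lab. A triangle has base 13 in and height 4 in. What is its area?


Shape: triangle
Base b = 13 in, Height h = 4 in
Formula: A = (1/2) * b * h
A = 0.5 * 13 * 4
A = 0.5 * 52
A = 26
26 in^2


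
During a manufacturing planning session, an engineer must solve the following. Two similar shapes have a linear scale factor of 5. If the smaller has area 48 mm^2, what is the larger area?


Linear scale factor k = 5
Original area = 48 mm^2
Rule: under a linear scaling by k, areas scale by k^2.
k^2 = 5^2 = 25
New area = 48 * 25
New area = 1200
1200 mm^2


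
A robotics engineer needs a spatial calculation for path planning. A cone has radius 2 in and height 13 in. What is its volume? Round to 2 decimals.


Shape: cone
Radius r = 2 in, Height h = 13 in
Formula: V = (1/3) * pi * r^2 * h
r^2 = 4
pi * r^2 * h = pi * 4 * 13 = 52 * pi
V = 52 * pi / 3
V = 54.45
54.45 in^3


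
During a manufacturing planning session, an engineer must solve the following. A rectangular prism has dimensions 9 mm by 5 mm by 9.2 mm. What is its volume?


Shape: rectangular prism
l = 9 mm, w = 5 mm, h = 9.2 mm
Formula: V = l * w * h
V = 9 * 5 * 9.2
V = 45 * 9.2
V = 414
414 mm^3


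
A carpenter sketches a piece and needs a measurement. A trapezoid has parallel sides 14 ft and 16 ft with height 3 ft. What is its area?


Shape: trapezoid
Parallel sides a = 14 ft, b = 16 ft; Height h = 3 ft
Formula: A = (a + b) * h / 2
a + b = 14 + 16 = 30
A = 30 * 3 / 2
A = 90 / 2
A = 45
45 ft^2


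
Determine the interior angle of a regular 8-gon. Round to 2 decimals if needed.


Shape: regular octagon (8 sides)
Formula: interior angle = (n - 2) * 180 / n
(n - 2) = 6
(n - 2) * 180 = 1080
angle = 1080 / 8
angle = 135
135 degrees


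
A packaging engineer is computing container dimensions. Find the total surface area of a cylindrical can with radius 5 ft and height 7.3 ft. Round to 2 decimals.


Shape: closed cylinder
Radius r = 5 ft, Height h = 7.3 ft
Formula: SA = 2*pi*r^2 + 2*pi*r*h = 2*pi*r*(r + h)
r + h = 12.3
2 * r * (r + h) = 2 * 5 * 12.3 = 123
SA = 123 * pi
SA = 386.42
386.42 ft^2


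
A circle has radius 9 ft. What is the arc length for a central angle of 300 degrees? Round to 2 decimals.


Shape: circular arc
Radius r = 9 ft, Angle = 300 degrees
Formula: L = (angle/360) * 2 * pi * r
2 * pi * r = 18 * pi
L = (300/360) * 18 * pi
L = 15 * pi
L = 47.12
47.12 ft


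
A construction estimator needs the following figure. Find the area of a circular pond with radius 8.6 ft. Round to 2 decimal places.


Shape: circle
Radius r = 8.6 ft
Formula: A = pi * r^2
r^2 = 8.6^2 = 73.96
A = pi * 73.96
A = 232.35
232.35 ft^2


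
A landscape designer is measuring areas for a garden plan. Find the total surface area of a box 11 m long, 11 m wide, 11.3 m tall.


Shape: rectangular prism
l = 11 m, w = 11 m, h = 11.3 m
Formula: SA = 2(lw + lh + wh)
lw = 121, lh = 124.3, wh = 124.3
lw + lh + wh = 369.6
SA = 2 * 369.6
SA = 739.2
739.2 m^2


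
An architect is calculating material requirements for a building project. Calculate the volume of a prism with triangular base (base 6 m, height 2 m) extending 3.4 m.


Shape: triangular prism
Triangle base = 6 m, triangle height = 2 m, prism length L = 3.4 m
Formula: V = (1/2 * b * h_tri) * L
Cross-section area = 0.5 * 6 * 2 = 6
V = 6 * 3.4
V = 20.4
20.4 m^3


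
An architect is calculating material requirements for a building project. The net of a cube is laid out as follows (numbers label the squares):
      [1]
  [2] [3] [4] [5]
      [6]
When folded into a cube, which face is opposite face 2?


Net: cross layout. Take square 3 as the base (bottom).
Fold the four squares in the horizontal row up around 3: 2 -> left, 4 -> right, 5 wraps to the top.
Fold 1 and 6 up from 3: 1 -> back, 6 -> front.
Opposite pairs are therefore: (1, 6), (2, 4), (3, 5).
Face 2 is opposite face 4.
face 4


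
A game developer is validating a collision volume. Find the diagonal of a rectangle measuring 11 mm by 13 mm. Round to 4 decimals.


Shape: rectangle (diagonal via Pythagoras)
Sides: 11 mm and 13 mm
Formula: d = sqrt(l^2 + w^2)
l^2 = 121, w^2 = 169
l^2 + w^2 = 290
d = sqrt(290)
d = 17.0294
17.0294 mm


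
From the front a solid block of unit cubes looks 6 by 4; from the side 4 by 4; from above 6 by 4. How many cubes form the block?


Orthographic views of a solid rectangular block:
Front view 6 x 4 -> length = 6, height = 4
Side view 4 x 4 -> width = 4, height = 4 (consistent)
Top view 6 x 4 -> confirms length = 6, width = 4
The block is 6 x 4 x 4.
Total unit cubes = 6 * 4 * 4 = 96
96 unit cubes


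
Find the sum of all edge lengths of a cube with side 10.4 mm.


Shape: cube
Side s = 10.4 mm
A cube has 12 edges, all equal.
Formula: total edge length = 12 * s
Total = 12 * 10.4
Total = 124.8
124.8 mm


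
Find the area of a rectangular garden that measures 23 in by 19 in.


Shape: rectangle
Length l = 23 in, Width w = 19 in
Formula: A = l * w
A = 23 * 19
A = 437
437 in^2


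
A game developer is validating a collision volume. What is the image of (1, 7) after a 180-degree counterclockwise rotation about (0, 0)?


Transformation: rotation about the origin
Original point: (1, 7)
Rule for 180 deg: (x, y) -> (-x, -y)
Apply: (1, 7) -> (-1, -7)
(-1, -7)


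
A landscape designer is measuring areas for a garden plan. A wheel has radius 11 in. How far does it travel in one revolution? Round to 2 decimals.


Shape: circle
Radius r = 11 in
Formula: C = 2 * pi * r
C = 2 * pi * 11
C = 22 * pi
C = 69.12
69.12 in


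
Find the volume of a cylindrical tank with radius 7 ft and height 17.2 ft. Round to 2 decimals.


Shape: cylinder
Radius r = 7 ft, Height h = 17.2 ft
Formula: V = pi * r^2 * h
r^2 = 49
V = pi * 49 * 17.2
V = 842.8 * pi
V = 2647.73
2647.73 ft^3


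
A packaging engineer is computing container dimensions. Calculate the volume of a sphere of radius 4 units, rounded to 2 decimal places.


Shape: sphere
Radius r = 4 units
Formula: V = (4/3) * pi * r^3
r^3 = 64
(4/3) * 64 = 85.333333
V = 85.333333 * pi
V = 268.08
268.08 units^3


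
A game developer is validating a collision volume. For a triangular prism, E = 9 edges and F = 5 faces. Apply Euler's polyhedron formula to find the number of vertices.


Polyhedron: triangular prism
Euler's formula for convex polyhedra: V - E + F = 2
Given: E = 9 edges and F = 5 faces
Solve for V:
V = 2 + E - F = 2 + 9 - 5 = 6
6 vertices


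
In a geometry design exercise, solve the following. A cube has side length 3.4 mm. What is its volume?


Shape: cube
Side s = 3.4 mm
Formula: V = s^3
V = 3.4 * 3.4 * 3.4
V = 11.56 * 3.4
V = 39.304
39.304 mm^3


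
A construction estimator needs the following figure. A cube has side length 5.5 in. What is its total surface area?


Shape: cube
Side s = 5.5 in
A cube has 6 square faces.
Formula: SA = 6 * s^2
s^2 = 30.25
SA = 6 * 30.25
SA = 181.5
181.5 in^2


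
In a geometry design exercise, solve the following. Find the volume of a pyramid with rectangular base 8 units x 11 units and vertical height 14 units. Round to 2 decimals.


Shape: rectangular pyramid
Base: 8 units x 11 units, Height h = 14 units
Formula: V = (1/3) * base_area * h
base_area = 8 * 11 = 88
base_area * h = 88 * 14 = 1232
V = 1232 / 3
V = 410.67
410.67 units^3


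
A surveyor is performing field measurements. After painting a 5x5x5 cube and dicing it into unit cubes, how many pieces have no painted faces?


Large cube: 5 x 5 x 5, cut into unit cubes.
n = 5, so n - 2 = 3
Unpainted cubes form the interior (n - 2)^3 block.
(n - 2)^3 = 3^3 = 27
27 unit cubes


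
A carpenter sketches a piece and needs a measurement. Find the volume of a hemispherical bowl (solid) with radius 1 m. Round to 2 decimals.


Shape: hemisphere (half of a sphere)
Radius r = 1 m
Formula: V = (1/2) * (4/3) * pi * r^3 = (2/3) * pi * r^3
r^3 = 1
(2/3) * 1 = 0.666667
V = 0.666667 * pi
V = 2.09
2.09 m^3


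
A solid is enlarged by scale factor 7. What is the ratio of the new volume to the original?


Linear scale factor k = 7
Rule: under a linear scaling by k, volumes scale by k^3.
k^3 = 7 * 7 * 7
k^3 = 49 * 7
k^3 = 343
Volume scales by a factor of 343.
343 (dimensionless)


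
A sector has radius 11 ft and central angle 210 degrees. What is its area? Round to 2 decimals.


Shape: circular sector
Radius r = 11 ft, Angle = 210 degrees
Formula: A = (angle/360) * pi * r^2
r^2 = 121
Fraction of circle = 210/360
A = (210/360) * pi * 121
A = 70.583333 * pi
A = 221.74
221.74 ft^2


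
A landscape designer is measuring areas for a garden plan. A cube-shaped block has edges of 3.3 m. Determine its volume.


Shape: cube
Side s = 3.3 m
Formula: V = s^3
V = 3.3 * 3.3 * 3.3
V = 10.89 * 3.3
V = 35.937
35.937 m^3


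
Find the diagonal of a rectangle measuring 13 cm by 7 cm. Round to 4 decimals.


Shape: rectangle (diagonal via Pythagoras)
Sides: 13 cm and 7 cm
Formula: d = sqrt(l^2 + w^2)
l^2 = 169, w^2 = 49
l^2 + w^2 = 218
d = sqrt(218)
d = 14.7648
14.7648 cm


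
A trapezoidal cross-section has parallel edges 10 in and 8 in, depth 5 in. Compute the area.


Shape: trapezoid
Parallel sides a = 10 in, b = 8 in; Height h = 5 in
Formula: A = (a + b) * h / 2
a + b = 10 + 8 = 18
A = 18 * 5 / 2
A = 90 / 2
A = 45
45 in^2


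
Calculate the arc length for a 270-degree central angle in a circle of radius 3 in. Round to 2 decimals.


Shape: circular arc
Radius r = 3 in, Angle = 270 degrees
Formula: L = (angle/360) * 2 * pi * r
2 * pi * r = 6 * pi
L = (270/360) * 6 * pi
L = 4.5 * pi
L = 14.14
14.14 in


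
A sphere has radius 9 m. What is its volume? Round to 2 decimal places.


Shape: sphere
Radius r = 9 m
Formula: V = (4/3) * pi * r^3
r^3 = 729
(4/3) * 729 = 972
V = 972 * pi
V = 3053.63
3053.63 m^3


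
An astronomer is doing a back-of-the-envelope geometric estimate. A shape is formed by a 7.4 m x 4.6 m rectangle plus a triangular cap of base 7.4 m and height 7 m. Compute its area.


Composite shape: rectangle + triangle
Rectangle area = 7.4 * 4.6 = 34.04
Triangle area = 0.5 * 7.4 * 7 = 25.9
Total = 34.04 + 25.9
Total = 59.94
59.94 m^2


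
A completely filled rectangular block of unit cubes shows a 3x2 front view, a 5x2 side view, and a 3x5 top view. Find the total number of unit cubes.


Orthographic views of a solid rectangular block:
Front view 3 x 2 -> length = 3, height = 2
Side view 5 x 2 -> width = 5, height = 2 (consistent)
Top view 3 x 5 -> confirms length = 3, width = 5
The block is 3 x 5 x 2.
Total unit cubes = 3 * 5 * 2 = 30
30 unit cubes


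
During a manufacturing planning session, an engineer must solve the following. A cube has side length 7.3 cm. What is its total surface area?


Shape: cube
Side s = 7.3 cm
A cube has 6 square faces.
Formula: SA = 6 * s^2
s^2 = 53.29
SA = 6 * 53.29
SA = 319.74
319.74 cm^2


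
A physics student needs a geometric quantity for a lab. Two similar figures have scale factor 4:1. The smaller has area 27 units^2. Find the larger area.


Linear scale factor k = 4
Original area = 27 units^2
Rule: under a linear scaling by k, areas scale by k^2.
k^2 = 4^2 = 16
New area = 27 * 16
New area = 432
432 units^2


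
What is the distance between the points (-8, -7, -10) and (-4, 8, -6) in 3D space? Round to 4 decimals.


3D distance between two points
P1 = (-8, -7, -10), P2 = (-4, 8, -6)
Formula: d = sqrt((x2-x1)^2 + (y2-y1)^2 + (z2-z1)^2)
dx = -4 - -8 = 4
dy = 8 - -7 = 15
dz = -6 - -10 = 4
dx^2 + dy^2 + dz^2 = 16 + 225 + 16 = 257
d = sqrt(257)
d = 16.0312
16.0312 units


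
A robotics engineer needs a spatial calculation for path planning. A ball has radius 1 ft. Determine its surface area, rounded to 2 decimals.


Shape: sphere
Radius r = 1 ft
Formula: SA = 4 * pi * r^2
r^2 = 1
SA = 4 * pi * 1
SA = 4 * pi
SA = 12.57
12.57 ft^2


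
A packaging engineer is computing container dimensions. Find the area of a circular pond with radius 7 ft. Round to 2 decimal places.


Shape: circle
Radius r = 7 ft
Formula: A = pi * r^2
r^2 = 7^2 = 49
A = pi * 49
A = 153.94
153.94 ft^2


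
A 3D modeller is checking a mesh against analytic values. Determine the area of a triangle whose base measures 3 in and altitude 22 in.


Shape: triangle
Base b = 3 in, Height h = 22 in
Formula: A = (1/2) * b * h
A = 0.5 * 3 * 22
A = 0.5 * 66
A = 33
33 in^2


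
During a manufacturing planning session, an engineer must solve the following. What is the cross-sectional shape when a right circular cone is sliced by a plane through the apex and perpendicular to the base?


Solid: right circular cone
Cutting plane: through the apex and perpendicular to the base
Visualize the intersection of the plane with the solid's surface.
The boundary of the cut region is a isosceles triangle.
isosceles triangle


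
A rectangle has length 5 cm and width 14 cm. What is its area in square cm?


Shape: rectangle
Length l = 5 cm, Width w = 14 cm
Formula: A = l * w
A = 5 * 14
A = 70
70 cm^2


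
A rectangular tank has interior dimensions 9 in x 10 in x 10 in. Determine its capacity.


Shape: rectangular prism
l = 9 in, w = 10 in, h = 10 in
Formula: V = l * w * h
V = 9 * 10 * 10
V = 90 * 10
V = 900
900 in^3


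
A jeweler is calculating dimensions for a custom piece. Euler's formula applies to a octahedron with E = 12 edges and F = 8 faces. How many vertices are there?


Polyhedron: octahedron
Euler's formula for convex polyhedra: V - E + F = 2
Given: E = 12 edges and F = 8 faces
Solve for V:
V = 2 + E - F = 2 + 12 - 8 = 6
6 vertices


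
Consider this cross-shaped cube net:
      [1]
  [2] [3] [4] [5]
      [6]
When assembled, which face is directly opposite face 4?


Net: cross layout. Take square 3 as the base (bottom).
Fold the four squares in the horizontal row up around 3: 2 -> left, 4 -> right, 5 wraps to the top.
Fold 1 and 6 up from 3: 1 -> back, 6 -> front.
Opposite pairs are therefore: (1, 6), (2, 4), (3, 5).
Face 4 is opposite face 2.
face 2


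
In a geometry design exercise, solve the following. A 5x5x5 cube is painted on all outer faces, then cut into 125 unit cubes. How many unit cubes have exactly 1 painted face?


Large cube: 5 x 5 x 5, cut into unit cubes.
n = 5, so n - 2 = 3
Cubes with 1 painted face lie in the interior of each face.
A cube has 6 faces; each contributes (n - 2)^2 = 9 such cubes.
Count = 6 * 9 = 54
54 unit cubes


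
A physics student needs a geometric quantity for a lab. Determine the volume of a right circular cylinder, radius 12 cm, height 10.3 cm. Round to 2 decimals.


Shape: cylinder
Radius r = 12 cm, Height h = 10.3 cm
Formula: V = pi * r^2 * h
r^2 = 144
V = pi * 144 * 10.3
V = 1483.2 * pi
V = 4659.61
4659.61 cm^3


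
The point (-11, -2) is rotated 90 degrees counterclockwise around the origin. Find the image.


Transformation: rotation about the origin
Original point: (-11, -2)
Rule for 90 deg counterclockwise: (x, y) -> (-y, x)
Apply: (-11, -2) -> (2, -11)
(2, -11)


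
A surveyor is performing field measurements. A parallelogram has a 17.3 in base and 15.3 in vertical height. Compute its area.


Shape: parallelogram
Base b = 17.3 in, Height h = 15.3 in
Formula: A = b * h
A = 17.3 * 15.3
A = 264.69
264.69 in^2


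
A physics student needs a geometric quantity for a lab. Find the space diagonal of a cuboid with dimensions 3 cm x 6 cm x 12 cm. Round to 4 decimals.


Shape: rectangular box (space diagonal)
l = 3 cm, w = 6 cm, h = 12 cm
Visualize: the diagonal of the base, then a right triangle with that diagonal and the height.
Formula: d = sqrt(l^2 + w^2 + h^2)
l^2 + w^2 + h^2 = 9 + 36 + 144 = 189
d = sqrt(189)
d = 13.7477
13.7477 cm


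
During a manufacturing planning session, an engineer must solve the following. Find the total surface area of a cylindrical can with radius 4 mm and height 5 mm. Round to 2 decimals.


Shape: closed cylinder
Radius r = 4 mm, Height h = 5 mm
Formula: SA = 2*pi*r^2 + 2*pi*r*h = 2*pi*r*(r + h)
r + h = 9
2 * r * (r + h) = 2 * 4 * 9 = 72
SA = 72 * pi
SA = 226.19
226.19 mm^2


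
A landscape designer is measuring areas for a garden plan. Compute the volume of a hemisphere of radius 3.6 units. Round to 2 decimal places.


Shape: hemisphere (half of a sphere)
Radius r = 3.6 units
Formula: V = (1/2) * (4/3) * pi * r^3 = (2/3) * pi * r^3
r^3 = 46.656
(2/3) * 46.656 = 31.104
V = 31.104 * pi
V = 97.72
97.72 units^3


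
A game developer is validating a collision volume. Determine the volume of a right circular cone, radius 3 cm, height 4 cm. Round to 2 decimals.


Shape: cone
Radius r = 3 cm, Height h = 4 cm
Formula: V = (1/3) * pi * r^2 * h
r^2 = 9
pi * r^2 * h = pi * 9 * 4 = 36 * pi
V = 36 * pi / 3
V = 37.7
37.7 cm^3


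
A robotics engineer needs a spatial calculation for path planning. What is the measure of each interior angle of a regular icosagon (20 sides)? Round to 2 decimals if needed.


Shape: regular icosagon (20 sides)
Formula: interior angle = (n - 2) * 180 / n
(n - 2) = 18
(n - 2) * 180 = 3240
angle = 3240 / 20
angle = 162
162 degrees


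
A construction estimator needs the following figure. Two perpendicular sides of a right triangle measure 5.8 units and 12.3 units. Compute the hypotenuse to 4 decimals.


Shape: right triangle
Legs a = 5.8 units, b = 12.3 units
Formula: c = sqrt(a^2 + b^2)
a^2 = 33.64, b^2 = 151.29
a^2 + b^2 = 184.93
c = sqrt(184.93)
c = 13.5989
13.5989 units


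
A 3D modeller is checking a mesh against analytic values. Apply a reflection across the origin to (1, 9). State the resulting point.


Transformation: reflection
Original point: (1, 9)
Rule for reflection through the origin: (x, y) -> (-x, -y)
Apply: (1, 9) -> (-1, -9)
(-1, -9)


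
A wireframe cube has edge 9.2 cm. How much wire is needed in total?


Shape: cube
Side s = 9.2 cm
A cube has 12 edges, all equal.
Formula: total edge length = 12 * s
Total = 12 * 9.2
Total = 110.4
110.4 cm


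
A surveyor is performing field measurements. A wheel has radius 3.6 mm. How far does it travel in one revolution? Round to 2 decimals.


Shape: circle
Radius r = 3.6 mm
Formula: C = 2 * pi * r
C = 2 * pi * 3.6
C = 7.2 * pi
C = 22.62
22.62 mm


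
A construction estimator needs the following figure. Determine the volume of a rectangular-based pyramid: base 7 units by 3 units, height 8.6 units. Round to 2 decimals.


Shape: rectangular pyramid
Base: 7 units x 3 units, Height h = 8.6 units
Formula: V = (1/3) * base_area * h
base_area = 7 * 3 = 21
base_area * h = 21 * 8.6 = 180.6
V = 180.6 / 3
V = 60.2
60.2 units^3


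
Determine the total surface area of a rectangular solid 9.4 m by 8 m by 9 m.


Shape: rectangular prism
l = 9.4 m, w = 8 m, h = 9 m
Formula: SA = 2(lw + lh + wh)
lw = 75.2, lh = 84.6, wh = 72
lw + lh + wh = 231.8
SA = 2 * 231.8
SA = 463.6
463.6 m^2


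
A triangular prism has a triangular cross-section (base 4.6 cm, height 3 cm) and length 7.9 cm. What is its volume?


Shape: triangular prism
Triangle base = 4.6 cm, triangle height = 3 cm, prism length L = 7.9 cm
Formula: V = (1/2 * b * h_tri) * L
Cross-section area = 0.5 * 4.6 * 3 = 6.9
V = 6.9 * 7.9
V = 54.51
54.51 cm^3


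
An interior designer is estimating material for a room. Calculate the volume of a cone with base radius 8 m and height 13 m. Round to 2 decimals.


Shape: cone
Radius r = 8 m, Height h = 13 m
Formula: V = (1/3) * pi * r^2 * h
r^2 = 64
pi * r^2 * h = pi * 64 * 13 = 832 * pi
V = 832 * pi / 3
V = 871.27
871.27 m^3


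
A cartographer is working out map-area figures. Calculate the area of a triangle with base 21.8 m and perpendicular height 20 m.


Shape: triangle
Base b = 21.8 m, Height h = 20 m
Formula: A = (1/2) * b * h
A = 0.5 * 21.8 * 20
A = 0.5 * 436
A = 218
218 m^2


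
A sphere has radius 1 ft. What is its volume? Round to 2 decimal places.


Shape: sphere
Radius r = 1 ft
Formula: V = (4/3) * pi * r^3
r^3 = 1
(4/3) * 1 = 1.333333
V = 1.333333 * pi
V = 4.19
4.19 ft^3


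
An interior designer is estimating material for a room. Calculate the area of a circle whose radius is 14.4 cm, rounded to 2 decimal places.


Shape: circle
Radius r = 14.4 cm
Formula: A = pi * r^2
r^2 = 14.4^2 = 207.36
A = pi * 207.36
A = 651.44
651.44 cm^2


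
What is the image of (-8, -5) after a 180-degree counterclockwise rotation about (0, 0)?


Transformation: rotation about the origin
Original point: (-8, -5)
Rule for 180 deg: (x, y) -> (-x, -y)
Apply: (-8, -5) -> (8, 5)
(8, 5)


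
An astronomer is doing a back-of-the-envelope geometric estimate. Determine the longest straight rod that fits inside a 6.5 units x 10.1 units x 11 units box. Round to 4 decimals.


Shape: rectangular box (space diagonal)
l = 6.5 units, w = 10.1 units, h = 11 units
Visualize: the diagonal of the base, then a right triangle with that diagonal and the height.
Formula: d = sqrt(l^2 + w^2 + h^2)
l^2 + w^2 + h^2 = 42.25 + 102.01 + 121 = 265.26
d = sqrt(265.26)
d = 16.2868
16.2868 units


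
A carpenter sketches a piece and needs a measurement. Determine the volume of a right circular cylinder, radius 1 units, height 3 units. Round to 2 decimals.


Shape: cylinder
Radius r = 1 units, Height h = 3 units
Formula: V = pi * r^2 * h
r^2 = 1
V = pi * 1 * 3
V = 3 * pi
V = 9.42
9.42 units^3


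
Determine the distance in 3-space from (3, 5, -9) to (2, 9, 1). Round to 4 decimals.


3D distance between two points
P1 = (3, 5, -9), P2 = (2, 9, 1)
Formula: d = sqrt((x2-x1)^2 + (y2-y1)^2 + (z2-z1)^2)
dx = 2 - 3 = -1
dy = 9 - 5 = 4
dz = 1 - -9 = 10
dx^2 + dy^2 + dz^2 = 1 + 16 + 100 = 117
d = sqrt(117)
d = 10.8167
10.8167 units


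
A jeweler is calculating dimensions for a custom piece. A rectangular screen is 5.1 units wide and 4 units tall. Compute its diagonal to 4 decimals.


Shape: rectangle (diagonal via Pythagoras)
Sides: 5.1 units and 4 units
Formula: d = sqrt(l^2 + w^2)
l^2 = 26.01, w^2 = 16
l^2 + w^2 = 42.01
d = sqrt(42.01)
d = 6.4815
6.4815 units


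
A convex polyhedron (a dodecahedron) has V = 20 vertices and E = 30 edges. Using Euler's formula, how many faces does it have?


Polyhedron: dodecahedron
Euler's formula for convex polyhedra: V - E + F = 2
Given: V = 20 vertices and E = 30 edges
Solve for F:
F = 2 + E - V = 2 + 30 - 20 = 12
12 faces


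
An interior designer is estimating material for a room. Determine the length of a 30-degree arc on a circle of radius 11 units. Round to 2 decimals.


Shape: circular arc
Radius r = 11 units, Angle = 30 degrees
Formula: L = (angle/360) * 2 * pi * r
2 * pi * r = 22 * pi
L = (30/360) * 22 * pi
L = 1.833333 * pi
L = 5.76
5.76 units


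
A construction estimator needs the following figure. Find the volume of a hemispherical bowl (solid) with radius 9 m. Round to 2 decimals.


Shape: hemisphere (half of a sphere)
Radius r = 9 m
Formula: V = (1/2) * (4/3) * pi * r^3 = (2/3) * pi * r^3
r^3 = 729
(2/3) * 729 = 486
V = 486 * pi
V = 1526.81
1526.81 m^3


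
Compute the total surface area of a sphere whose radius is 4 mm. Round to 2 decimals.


Shape: sphere
Radius r = 4 mm
Formula: SA = 4 * pi * r^2
r^2 = 16
SA = 4 * pi * 16
SA = 64 * pi
SA = 201.06
201.06 mm^2


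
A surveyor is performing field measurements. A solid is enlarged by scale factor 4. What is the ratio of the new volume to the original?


Linear scale factor k = 4
Rule: under a linear scaling by k, volumes scale by k^3.
k^3 = 4 * 4 * 4
k^3 = 16 * 4
k^3 = 64
Volume scales by a factor of 64.
64 (dimensionless)


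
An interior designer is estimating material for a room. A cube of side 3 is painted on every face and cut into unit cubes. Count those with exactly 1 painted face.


Large cube: 3 x 3 x 3, cut into unit cubes.
n = 3, so n - 2 = 1
Cubes with 1 painted face lie in the interior of each face.
A cube has 6 faces; each contributes (n - 2)^2 = 1 such cubes.
Count = 6 * 1 = 6
6 unit cubes


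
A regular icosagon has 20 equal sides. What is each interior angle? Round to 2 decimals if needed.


Shape: regular icosagon (20 sides)
Formula: interior angle = (n - 2) * 180 / n
(n - 2) = 18
(n - 2) * 180 = 3240
angle = 3240 / 20
angle = 162
162 degrees


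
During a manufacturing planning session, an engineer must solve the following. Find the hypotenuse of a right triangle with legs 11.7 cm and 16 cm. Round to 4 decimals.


Shape: right triangle
Legs a = 11.7 cm, b = 16 cm
Formula: c = sqrt(a^2 + b^2)
a^2 = 136.89, b^2 = 256
a^2 + b^2 = 392.89
c = sqrt(392.89)
c = 19.8215
19.8215 cm


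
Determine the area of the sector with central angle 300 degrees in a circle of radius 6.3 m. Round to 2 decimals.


Shape: circular sector
Radius r = 6.3 m, Angle = 300 degrees
Formula: A = (angle/360) * pi * r^2
r^2 = 39.69
Fraction of circle = 300/360
A = (300/360) * pi * 39.69
A = 33.075 * pi
A = 103.91
103.91 m^2


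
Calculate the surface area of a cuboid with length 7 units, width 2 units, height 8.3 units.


Shape: rectangular prism
l = 7 units, w = 2 units, h = 8.3 units
Formula: SA = 2(lw + lh + wh)
lw = 14, lh = 58.1, wh = 16.6
lw + lh + wh = 88.7
SA = 2 * 88.7
SA = 177.4
177.4 units^2


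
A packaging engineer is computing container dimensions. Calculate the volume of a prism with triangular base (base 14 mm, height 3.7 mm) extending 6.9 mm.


Shape: triangular prism
Triangle base = 14 mm, triangle height = 3.7 mm, prism length L = 6.9 mm
Formula: V = (1/2 * b * h_tri) * L
Cross-section area = 0.5 * 14 * 3.7 = 25.9
V = 25.9 * 6.9
V = 178.71
178.71 mm^3


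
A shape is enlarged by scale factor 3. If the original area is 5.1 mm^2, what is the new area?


Linear scale factor k = 3
Original area = 5.1 mm^2
Rule: under a linear scaling by k, areas scale by k^2.
k^2 = 3^2 = 9
New area = 5.1 * 9
New area = 45.9
45.9 mm^2


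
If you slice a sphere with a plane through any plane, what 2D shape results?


Solid: sphere
Cutting plane: through any plane
Visualize the intersection of the plane with the solid's surface.
The boundary of the cut region is a circle.
circle


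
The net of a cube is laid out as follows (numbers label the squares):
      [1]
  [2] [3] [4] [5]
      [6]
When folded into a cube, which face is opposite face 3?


Net: cross layout. Take square 3 as the base (bottom).
Fold the four squares in the horizontal row up around 3: 2 -> left, 4 -> right, 5 wraps to the top.
Fold 1 and 6 up from 3: 1 -> back, 6 -> front.
Opposite pairs are therefore: (1, 6), (2, 4), (3, 5).
Face 3 is opposite face 5.
face 5


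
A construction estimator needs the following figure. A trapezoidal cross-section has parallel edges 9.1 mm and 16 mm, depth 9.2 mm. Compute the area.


Shape: trapezoid
Parallel sides a = 9.1 mm, b = 16 mm; Height h = 9.2 mm
Formula: A = (a + b) * h / 2
a + b = 9.1 + 16 = 25.1
A = 25.1 * 9.2 / 2
A = 230.92 / 2
A = 115.46
115.46 mm^2


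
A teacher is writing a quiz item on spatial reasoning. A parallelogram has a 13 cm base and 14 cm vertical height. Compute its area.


Shape: parallelogram
Base b = 13 cm, Height h = 14 cm
Formula: A = b * h
A = 13 * 14
A = 182
182 cm^2


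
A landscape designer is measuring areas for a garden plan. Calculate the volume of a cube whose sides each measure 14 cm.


Shape: cube
Side s = 14 cm
Formula: V = s^3
V = 14 * 14 * 14
V = 196 * 14
V = 2744
2744 cm^3


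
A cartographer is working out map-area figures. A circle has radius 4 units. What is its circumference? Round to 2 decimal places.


Shape: circle
Radius r = 4 units
Formula: C = 2 * pi * r
C = 2 * pi * 4
C = 8 * pi
C = 25.13
25.13 units


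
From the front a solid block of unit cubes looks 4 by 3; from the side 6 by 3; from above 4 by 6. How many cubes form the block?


Orthographic views of a solid rectangular block:
Front view 4 x 3 -> length = 4, height = 3
Side view 6 x 3 -> width = 6, height = 3 (consistent)
Top view 4 x 6 -> confirms length = 4, width = 6
The block is 4 x 6 x 3.
Total unit cubes = 4 * 6 * 3 = 72
72 unit cubes


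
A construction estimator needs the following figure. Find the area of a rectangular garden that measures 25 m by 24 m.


Shape: rectangle
Length l = 25 m, Width w = 24 m
Formula: A = l * w
A = 25 * 24
A = 600
600 m^2


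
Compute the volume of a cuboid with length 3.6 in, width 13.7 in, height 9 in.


Shape: rectangular prism
l = 3.6 in, w = 13.7 in, h = 9 in
Formula: V = l * w * h
V = 3.6 * 13.7 * 9
V = 49.32 * 9
V = 443.88
443.88 in^3


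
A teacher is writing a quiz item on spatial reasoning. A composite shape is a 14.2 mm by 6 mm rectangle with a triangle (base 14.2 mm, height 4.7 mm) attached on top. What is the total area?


Composite shape: rectangle + triangle
Rectangle area = 14.2 * 6 = 85.2
Triangle area = 0.5 * 14.2 * 4.7 = 33.37
Total = 85.2 + 33.37
Total = 118.57
118.57 mm^2


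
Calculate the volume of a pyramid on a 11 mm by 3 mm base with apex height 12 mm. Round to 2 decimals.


Shape: rectangular pyramid
Base: 11 mm x 3 mm, Height h = 12 mm
Formula: V = (1/3) * base_area * h
base_area = 11 * 3 = 33
base_area * h = 33 * 12 = 396
V = 396 / 3
V = 132
132 mm^3


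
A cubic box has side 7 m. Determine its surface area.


Shape: cube
Side s = 7 m
A cube has 6 square faces.
Formula: SA = 6 * s^2
s^2 = 49
SA = 6 * 49
SA = 294
294 m^2


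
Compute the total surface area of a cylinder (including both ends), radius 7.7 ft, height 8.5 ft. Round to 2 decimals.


Shape: closed cylinder
Radius r = 7.7 ft, Height h = 8.5 ft
Formula: SA = 2*pi*r^2 + 2*pi*r*h = 2*pi*r*(r + h)
r + h = 16.2
2 * r * (r + h) = 2 * 7.7 * 16.2 = 249.48
SA = 249.48 * pi
SA = 783.76
783.76 ft^2


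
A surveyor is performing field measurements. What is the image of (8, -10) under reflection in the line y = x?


Transformation: reflection
Original point: (8, -10)
Rule for reflection over y = x: (x, y) -> (y, x)
Apply: (8, -10) -> (-10, 8)
(-10, 8)


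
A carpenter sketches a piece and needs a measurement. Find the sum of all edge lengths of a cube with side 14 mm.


Shape: cube
Side s = 14 mm
A cube has 12 edges, all equal.
Formula: total edge length = 12 * s
Total = 12 * 14
Total = 168
168 mm


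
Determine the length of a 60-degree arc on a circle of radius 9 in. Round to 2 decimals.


Shape: circular arc
Radius r = 9 in, Angle = 60 degrees
Formula: L = (angle/360) * 2 * pi * r
2 * pi * r = 18 * pi
L = (60/360) * 18 * pi
L = 3 * pi
L = 9.42
9.42 in


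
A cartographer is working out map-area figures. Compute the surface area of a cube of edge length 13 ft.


Shape: cube
Side s = 13 ft
A cube has 6 square faces.
Formula: SA = 6 * s^2
s^2 = 169
SA = 6 * 169
SA = 1014
1014 ft^2


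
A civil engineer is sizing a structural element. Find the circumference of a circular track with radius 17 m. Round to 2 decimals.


Shape: circle
Radius r = 17 m
Formula: C = 2 * pi * r
C = 2 * pi * 17
C = 34 * pi
C = 106.81
106.81 m


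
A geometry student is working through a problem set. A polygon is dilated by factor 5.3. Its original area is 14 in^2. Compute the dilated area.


Linear scale factor k = 5.3
Original area = 14 in^2
Rule: under a linear scaling by k, areas scale by k^2.
k^2 = 5.3^2 = 28.09
New area = 14 * 28.09
New area = 393.26
393.26 in^2


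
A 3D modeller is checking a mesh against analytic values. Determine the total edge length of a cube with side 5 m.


Shape: cube
Side s = 5 m
A cube has 12 edges, all equal.
Formula: total edge length = 12 * s
Total = 12 * 5
Total = 60
60 m


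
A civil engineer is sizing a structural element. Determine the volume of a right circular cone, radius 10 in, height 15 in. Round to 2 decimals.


Shape: cone
Radius r = 10 in, Height h = 15 in
Formula: V = (1/3) * pi * r^2 * h
r^2 = 100
pi * r^2 * h = pi * 100 * 15 = 1500 * pi
V = 1500 * pi / 3
V = 1570.8
1570.8 in^3


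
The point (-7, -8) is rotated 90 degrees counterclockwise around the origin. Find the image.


Transformation: rotation about the origin
Original point: (-7, -8)
Rule for 90 deg counterclockwise: (x, y) -> (-y, x)
Apply: (-7, -8) -> (8, -7)
(8, -7)


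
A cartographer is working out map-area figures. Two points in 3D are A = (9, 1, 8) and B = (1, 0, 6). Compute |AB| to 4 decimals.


3D distance between two points
P1 = (9, 1, 8), P2 = (1, 0, 6)
Formula: d = sqrt((x2-x1)^2 + (y2-y1)^2 + (z2-z1)^2)
dx = 1 - 9 = -8
dy = 0 - 1 = -1
dz = 6 - 8 = -2
dx^2 + dy^2 + dz^2 = 64 + 1 + 4 = 69
d = sqrt(69)
d = 8.3066
8.3066 units


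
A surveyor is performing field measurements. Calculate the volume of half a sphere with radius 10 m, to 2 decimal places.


Shape: hemisphere (half of a sphere)
Radius r = 10 m
Formula: V = (1/2) * (4/3) * pi * r^3 = (2/3) * pi * r^3
r^3 = 1000
(2/3) * 1000 = 666.666667
V = 666.666667 * pi
V = 2094.4
2094.4 m^3


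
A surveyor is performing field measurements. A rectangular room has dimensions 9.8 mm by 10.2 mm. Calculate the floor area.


Shape: rectangle
Length l = 9.8 mm, Width w = 10.2 mm
Formula: A = l * w
A = 9.8 * 10.2
A = 99.96
99.96 mm^2


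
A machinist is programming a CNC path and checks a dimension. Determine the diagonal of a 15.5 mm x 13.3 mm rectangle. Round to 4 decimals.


Shape: rectangle (diagonal via Pythagoras)
Sides: 15.5 mm and 13.3 mm
Formula: d = sqrt(l^2 + w^2)
l^2 = 240.25, w^2 = 176.89
l^2 + w^2 = 417.14
d = sqrt(417.14)
d = 20.424
20.424 mm


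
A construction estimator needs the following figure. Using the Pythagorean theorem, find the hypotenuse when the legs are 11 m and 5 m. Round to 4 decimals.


Shape: right triangle
Legs a = 11 m, b = 5 m
Formula: c = sqrt(a^2 + b^2)
a^2 = 121, b^2 = 25
a^2 + b^2 = 146
c = sqrt(146)
c = 12.083
12.083 m


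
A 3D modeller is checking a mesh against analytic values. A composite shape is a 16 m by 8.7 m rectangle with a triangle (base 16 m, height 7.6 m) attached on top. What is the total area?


Composite shape: rectangle + triangle
Rectangle area = 16 * 8.7 = 139.2
Triangle area = 0.5 * 16 * 7.6 = 60.8
Total = 139.2 + 60.8
Total = 200
200 m^2


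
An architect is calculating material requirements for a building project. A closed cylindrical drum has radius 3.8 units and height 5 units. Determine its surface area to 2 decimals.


Shape: closed cylinder
Radius r = 3.8 units, Height h = 5 units
Formula: SA = 2*pi*r^2 + 2*pi*r*h = 2*pi*r*(r + h)
r + h = 8.8
2 * r * (r + h) = 2 * 3.8 * 8.8 = 66.88
SA = 66.88 * pi
SA = 210.11
210.11 units^2


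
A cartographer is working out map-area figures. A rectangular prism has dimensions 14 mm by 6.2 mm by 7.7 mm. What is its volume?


Shape: rectangular prism
l = 14 mm, w = 6.2 mm, h = 7.7 mm
Formula: V = l * w * h
V = 14 * 6.2 * 7.7
V = 86.8 * 7.7
V = 668.36
668.36 mm^3


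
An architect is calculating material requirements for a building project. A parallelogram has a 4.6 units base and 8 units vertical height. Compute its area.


Shape: parallelogram
Base b = 4.6 units, Height h = 8 units
Formula: A = b * h
A = 4.6 * 8
A = 36.8
36.8 units^2


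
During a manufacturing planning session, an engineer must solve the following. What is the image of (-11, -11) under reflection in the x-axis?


Transformation: reflection
Original point: (-11, -11)
Rule for reflection over the x-axis: (x, y) -> (x, -y)
Apply: (-11, -11) -> (-11, 11)
(-11, 11)


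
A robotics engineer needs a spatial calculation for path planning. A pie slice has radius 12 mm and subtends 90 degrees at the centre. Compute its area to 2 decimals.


Shape: circular sector
Radius r = 12 mm, Angle = 90 degrees
Formula: A = (angle/360) * pi * r^2
r^2 = 144
Fraction of circle = 90/360
A = (90/360) * pi * 144
A = 36 * pi
A = 113.1
113.1 mm^2


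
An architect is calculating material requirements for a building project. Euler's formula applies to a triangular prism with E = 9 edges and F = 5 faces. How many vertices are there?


Polyhedron: triangular prism
Euler's formula for convex polyhedra: V - E + F = 2
Given: E = 9 edges and F = 5 faces
Solve for V:
V = 2 + E - F = 2 + 9 - 5 = 6
6 vertices


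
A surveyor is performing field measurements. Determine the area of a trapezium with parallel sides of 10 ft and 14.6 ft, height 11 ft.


Shape: trapezoid
Parallel sides a = 10 ft, b = 14.6 ft; Height h = 11 ft
Formula: A = (a + b) * h / 2
a + b = 10 + 14.6 = 24.6
A = 24.6 * 11 / 2
A = 270.6 / 2
A = 135.3
135.3 ft^2


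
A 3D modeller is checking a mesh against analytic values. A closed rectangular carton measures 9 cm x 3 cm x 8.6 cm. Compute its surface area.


Shape: rectangular prism
l = 9 cm, w = 3 cm, h = 8.6 cm
Formula: SA = 2(lw + lh + wh)
lw = 27, lh = 77.4, wh = 25.8
lw + lh + wh = 130.2
SA = 2 * 130.2
SA = 260.4
260.4 cm^2


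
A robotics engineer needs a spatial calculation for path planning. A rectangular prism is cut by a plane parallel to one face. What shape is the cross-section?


Solid: rectangular prism
Cutting plane: parallel to one face
Visualize the intersection of the plane with the solid's surface.
The boundary of the cut region is a rectangle.
rectangle


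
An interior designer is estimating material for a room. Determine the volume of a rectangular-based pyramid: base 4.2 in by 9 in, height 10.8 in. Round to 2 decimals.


Shape: rectangular pyramid
Base: 4.2 in x 9 in, Height h = 10.8 in
Formula: V = (1/3) * base_area * h
base_area = 4.2 * 9 = 37.8
base_area * h = 37.8 * 10.8 = 408.24
V = 408.24 / 3
V = 136.08
136.08 in^3


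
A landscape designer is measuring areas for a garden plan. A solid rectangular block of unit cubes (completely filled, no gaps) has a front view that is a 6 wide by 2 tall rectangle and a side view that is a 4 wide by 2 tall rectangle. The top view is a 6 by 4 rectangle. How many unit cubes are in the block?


Orthographic views of a solid rectangular block:
Front view 6 x 2 -> length = 6, height = 2
Side view 4 x 2 -> width = 4, height = 2 (consistent)
Top view 6 x 4 -> confirms length = 6, width = 4
The block is 6 x 4 x 2.
Total unit cubes = 6 * 4 * 2 = 48
48 unit cubes
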